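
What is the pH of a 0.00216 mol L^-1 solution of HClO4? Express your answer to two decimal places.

pH = 2.67

HClO4 is a strong acid and dissociates completely, so [H+] = 0.00216 M.
pH = -log(0.00216) = 2.67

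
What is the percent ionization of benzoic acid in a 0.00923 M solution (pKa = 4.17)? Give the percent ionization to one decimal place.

C6H5COOH ⇌ C6H5COO- + H+; let x = [H+] at equilibrium.
Ka = 10^(−4.17) = 6.76 × 10^-5
Solve x² + 6.76e-05x − 6.24e-07 = 0 → x = 7.57 × 10^-4 M
% ionization = x/C₀ × 100% = 7.57 × 10^-4/0.00923 × 100% = 8.2%

8.2%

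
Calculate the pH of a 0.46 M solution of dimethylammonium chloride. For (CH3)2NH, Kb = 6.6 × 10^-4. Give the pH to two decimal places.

(CH3)2NH2+ is the conjugate acid of the weak base (CH3)2NH.
Ka = Kw/Kb = 1.0×10^-14 / 6.6 × 10^-4 = 1.52 × 10^-11
From the ICE table, Ka = [H+]²/(0.46 − [H+]) = 1.52 × 10^-11.
Assume [H+] ≪ 0.46: [H+] ≈ √(1.52 × 10^-11 × 0.46) = 2.64 × 10^-6 M
Check: 0.00057% ionized — well under 5%, approximation valid.
pH = −log(2.64 × 10^-6) = 5.58

pH = 5.58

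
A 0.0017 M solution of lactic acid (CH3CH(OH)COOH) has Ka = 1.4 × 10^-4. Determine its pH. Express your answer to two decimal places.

CH3CH(OH)COOH ⇌ CH3CH(OH)COO- + H+
Ka = x²/(0.0017 − x) = 1.4 × 10^-4
The 5% rule fails; solving x² + Ka·x − Ka·C₀ = 0 exactly:
x = [−0.00014 + √(0.00014² + 9.52e-07)]/2 = 4.23 × 10^-4 M
pH = −log(4.23 × 10^-4) = 3.37

pH = 3.37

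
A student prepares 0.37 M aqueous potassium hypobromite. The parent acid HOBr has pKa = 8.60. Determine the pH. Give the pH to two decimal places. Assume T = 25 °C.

pH = 11.08

OBr- is the conjugate base of the weak acid HOBr.
Ka = 10^(−8.60) = 2.51 × 10^-9
Kb = Kw/Ka = 1.0×10^-14 / 2.51 × 10^-9 = 3.98 × 10^-6
From the ICE table, Kb = [OH-]²/(0.37 − [OH-]) = 3.98 × 10^-6.
Assume [OH-] ≪ 0.37: [OH-] ≈ √(3.98 × 10^-6 × 0.37) = 1.21 × 10^-3 M
([OH-]/C₀ = 0.33% < 5%, so the approximation holds.)
pOH = 2.92, so pH = 14.00 − pOH = 11.08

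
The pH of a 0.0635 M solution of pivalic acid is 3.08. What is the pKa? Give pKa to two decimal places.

[H+] = 10^(-3.08) = 8.32 × 10^-4 M
At equilibrium [HA] = 0.0635 − 8.32 × 10^-4 = 6.27 × 10^-2 M
Ka = [H+][A-]/[HA] = (8.32 × 10^-4)² / 6.27 × 10^-2 = 1.10 × 10^-5
pKa = -log(1.10 × 10^-5) = 4.96

pKa = 4.96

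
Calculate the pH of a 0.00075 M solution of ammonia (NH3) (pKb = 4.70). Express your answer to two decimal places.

NH3 + H2O ⇌ NH4+ + OH-
Kb = 10^(−4.70) = 2.00 × 10^-5
From the ICE table, Kb = [OH-]²/(0.00075 − [OH-]) = 2.00 × 10^-5.
The 5% rule fails; solving [OH-]² + Kb·[OH-] − Kb·C₀ = 0 exactly:
[OH-] = (−Kb + √(Kb² + 4·Kb·C₀))/2 = 1.13 × 10^-4 M
pOH = 3.95, so pH = 14.00 − pOH = 10.05

pH = 10.05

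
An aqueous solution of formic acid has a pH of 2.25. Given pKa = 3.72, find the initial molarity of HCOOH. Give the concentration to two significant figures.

C₀ = 1.7 × 10^-1 M

[H+] = 10^(-2.25) = 5.62 × 10^-3 M = x
Ka = 10^(−3.72) = 1.91 × 10^-4
Ka = x²/(C₀ − x) ⇒ C₀ = x + x²/Ka
C₀ = 5.62 × 10^-3 + (5.62 × 10^-3)²/(1.91 × 10^-4) = 1.71 × 10^-1 M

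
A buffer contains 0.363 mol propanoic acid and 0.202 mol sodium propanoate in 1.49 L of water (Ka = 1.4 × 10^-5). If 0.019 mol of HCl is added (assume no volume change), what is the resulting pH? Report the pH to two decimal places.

After neutralization: n(CH3CH2COOH) = 0.382 mol, n(CH3CH2COO-) = 0.183 mol.
pKa = −log(1.4 × 10^-5) = 4.854
pH = pKa + log(n_CH3CH2COO-/n_CH3CH2COOH) = 4.854 + log(0.183/0.382) = 4.854 + (-0.320)

pH = 4.53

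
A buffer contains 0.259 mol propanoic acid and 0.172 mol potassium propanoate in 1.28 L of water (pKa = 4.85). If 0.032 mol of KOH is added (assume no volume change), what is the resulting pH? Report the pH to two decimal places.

After neutralization: n(CH3CH2COOH) = 0.227 mol, n(CH3CH2COO-) = 0.204 mol.
Henderson–Hasselbalch with mole ratio 0.204/0.227: pH = 4.85 + (-0.046)

pH = 4.80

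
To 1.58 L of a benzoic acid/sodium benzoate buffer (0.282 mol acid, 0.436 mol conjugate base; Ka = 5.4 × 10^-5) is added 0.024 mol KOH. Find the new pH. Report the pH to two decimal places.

pH = 4.52

After neutralization: n(C6H5COOH) = 0.258 mol, n(C6H5COO-) = 0.46 mol.
pKa = −log(5.4 × 10^-5) = 4.268
pH = pKa + log([A⁻]/[HA]) = 4.268 + log(0.46/0.258) = 4.268 +0.251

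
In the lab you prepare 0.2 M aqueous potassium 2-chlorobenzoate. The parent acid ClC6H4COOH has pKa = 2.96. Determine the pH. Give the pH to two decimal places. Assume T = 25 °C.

ClC6H4COO- is the conjugate base of the weak acid ClC6H4COOH.
Ka = 10^(−2.96) = 1.10 × 10^-3
Kb = Kw/Ka = 1.0×10^-14 / 1.10 × 10^-3 = 9.09 × 10^-12
From the ICE table, Kb = x²/(0.2 − x) = 9.09 × 10^-12.
Neglecting x in the denominator: x = √(9.09 × 10^-12 × 0.2) = 1.35 × 10^-6 M
Check: 0.00067% ionized — well under 5%, approximation valid.
pOH = 5.87, so pH = 14.00 − pOH = 8.13

pH = 8.13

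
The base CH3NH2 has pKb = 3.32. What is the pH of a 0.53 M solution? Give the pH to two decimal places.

pH = 12.20

CH3NH2 + H2O ⇌ CH3NH3+ + OH-
Kb = 10^(−3.32) = 4.79 × 10^-4
Kb = x²/(0.53 − x) = 4.79 × 10^-4
Neglecting x in the denominator: x = √(4.79 × 10^-4 × 0.53) = 1.59 × 10^-2 M
pOH = 1.80, so pH = 14.00 − pOH = 12.20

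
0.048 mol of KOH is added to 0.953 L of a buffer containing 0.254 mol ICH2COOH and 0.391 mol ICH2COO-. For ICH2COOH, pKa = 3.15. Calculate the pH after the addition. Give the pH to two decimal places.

pH = 3.48

After neutralization: n(ICH2COOH) = 0.206 mol, n(ICH2COO-) = 0.439 mol.
Henderson–Hasselbalch with mole ratio 0.439/0.206: pH = 3.15 + (+0.329)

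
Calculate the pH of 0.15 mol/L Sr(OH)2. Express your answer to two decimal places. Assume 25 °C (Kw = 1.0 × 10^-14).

pH = 13.48

Sr(OH)2 is a strong base (each formula unit releases 2 OH-); [OH-] = 0.3 M.
pOH = -log(0.3) = 0.52
pH = 14.00 - 0.52 = 13.48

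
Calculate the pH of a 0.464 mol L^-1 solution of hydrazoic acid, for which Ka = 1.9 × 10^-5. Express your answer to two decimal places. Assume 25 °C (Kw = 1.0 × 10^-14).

HN3 ⇌ N3- + H+
Ka = [H+]²/(0.464 − [H+]) = 1.9 × 10^-5
Since Ka ≪ C₀, [H+] ≈ √(Ka·C₀) = 2.97 × 10^-3 M.
pH = −log[H+] = −log(2.97 × 10^-3) = 2.53

pH = 2.53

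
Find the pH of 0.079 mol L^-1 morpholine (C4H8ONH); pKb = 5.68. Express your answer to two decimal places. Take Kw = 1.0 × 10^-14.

pH = 10.61

C4H8ONH + H2O ⇌ C4H8ONH2+ + OH-
Kb = 10^(−5.68) = 2.09 × 10^-6
From the ICE table, Kb = [OH-]²/(0.079 − [OH-]) = 2.09 × 10^-6.
Since Kb ≪ C₀, [OH-] ≈ √(Kb·C₀) = 4.06 × 10^-4 M.
([OH-]/C₀ = 0.51% < 5%, so the approximation holds.)
pOH = −log(4.06 × 10^-4) = 3.39; pH = 14.00 − 3.39 = 10.61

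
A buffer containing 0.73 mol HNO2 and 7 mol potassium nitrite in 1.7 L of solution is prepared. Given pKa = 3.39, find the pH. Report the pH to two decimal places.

pH = 4.37

pH = pKa + log([A⁻]/[HA]) = 3.39 + log(7/0.73)
pH = 3.39 + (+0.982) = 4.37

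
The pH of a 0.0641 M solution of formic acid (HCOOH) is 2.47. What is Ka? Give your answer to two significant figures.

Ka = 1.9 × 10^-4

[H+] = 10^(-2.47) = 3.39 × 10^-3 M
At equilibrium [HA] = 0.0641 − 3.39 × 10^-3 = 6.07 × 10^-2 M
Ka = [H+][A-]/[HA] = (3.39 × 10^-3)² / 6.07 × 10^-2 = 1.9 × 10^-4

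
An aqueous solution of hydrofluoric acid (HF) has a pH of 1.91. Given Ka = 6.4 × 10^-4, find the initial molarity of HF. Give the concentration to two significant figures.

[H+] = 10^(-1.91) = 1.23 × 10^-2 M = x
Ka = x²/(C₀ − x) ⇒ C₀ = x + x²/Ka
C₀ = 1.23 × 10^-2 + (1.23 × 10^-2)²/(6.4 × 10^-4) = 2.49 × 10^-1 M

C₀ = 2.5 × 10^-1 M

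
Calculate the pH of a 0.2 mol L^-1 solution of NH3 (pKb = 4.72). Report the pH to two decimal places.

NH3 + H2O ⇌ NH4+ + OH-
Kb = 10^(−4.72) = 1.91 × 10^-5
Kb = [OH-]²/(0.2 − [OH-]) = 1.91 × 10^-5
Neglecting [OH-] in the denominator: [OH-] = √(1.91 × 10^-5 × 0.2) = 1.95 × 10^-3 M
([OH-]/C₀ = 0.98% < 5%, so the approximation holds.)
pOH = −log(1.95 × 10^-3) = 2.71; pH = 14.00 − 2.71 = 11.29

pH = 11.29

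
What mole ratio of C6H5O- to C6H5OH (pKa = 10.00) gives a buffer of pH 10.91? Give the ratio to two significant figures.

ratio = 8.1

pH = pKa + log(r) ⇒ log(r) = 10.91 − 10.00 = +0.91
r = [C6H5O-]/[C6H5OH] = 10^(+0.91) = 8.13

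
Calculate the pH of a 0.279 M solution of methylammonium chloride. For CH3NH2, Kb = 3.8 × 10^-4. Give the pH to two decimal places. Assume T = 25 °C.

CH3NH3+ is the conjugate acid of the weak base CH3NH2.
Ka = Kw/Kb = 1.0×10^-14 / 3.8 × 10^-4 = 2.63 × 10^-11
Ka = x²/(0.279 − x) = 2.63 × 10^-11
Neglecting x in the denominator: x = √(2.63 × 10^-11 × 0.279) = 2.71 × 10^-6 M
pH = −log(2.71 × 10^-6) = 5.57

pH = 5.57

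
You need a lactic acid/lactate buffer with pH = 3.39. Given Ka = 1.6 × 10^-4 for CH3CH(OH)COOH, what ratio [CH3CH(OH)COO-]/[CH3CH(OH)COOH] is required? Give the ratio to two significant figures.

ratio = 0.39

pKa = -log(1.6 × 10^-4) = 3.796
pH = pKa + log(r) ⇒ log(r) = 3.39 − 3.796 = -0.406
r = [CH3CH(OH)COO-]/[CH3CH(OH)COOH] = 10^(-0.406) = 0.393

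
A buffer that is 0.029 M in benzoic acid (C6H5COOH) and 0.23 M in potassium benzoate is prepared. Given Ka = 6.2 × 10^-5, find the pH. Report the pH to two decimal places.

pKa = −log(6.2 × 10^-5) = 4.208
Henderson–Hasselbalch: pH = pKa + log([C6H5COO-]/[C6H5COOH]) = 4.208 + log(0.23/0.029)
pH = 4.208 + (+0.899) = 5.11

pH = 5.11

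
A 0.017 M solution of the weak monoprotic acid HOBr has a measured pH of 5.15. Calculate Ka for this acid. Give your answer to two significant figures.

[H+] = 10^(-5.15) = 7.08 × 10^-6 M
At equilibrium [HA] = 0.017 − 7.08 × 10^-6 = 1.70 × 10^-2 M
Ka = [H+][A-]/[HA] = (7.08 × 10^-6)² / 1.70 × 10^-2 = 2.9 × 10^-9

Ka = 2.9 × 10^-9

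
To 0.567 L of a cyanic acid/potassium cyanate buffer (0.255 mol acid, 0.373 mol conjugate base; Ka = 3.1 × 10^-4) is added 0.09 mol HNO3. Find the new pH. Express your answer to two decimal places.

pH = 3.42

Added H+ converts OCN- to HOCN: HOCN → 0.345 mol, OCN- → 0.283 mol.
pKa = −log(3.1 × 10^-4) = 3.509
pH = pKa + log(n_OCN-/n_HOCN) = 3.509 + log(0.283/0.345) = 3.509 + (-0.086)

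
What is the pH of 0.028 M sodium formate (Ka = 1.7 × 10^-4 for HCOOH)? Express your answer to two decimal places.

HCOO- is the conjugate base of the weak acid HCOOH.
Kb = Kw/Ka = 1.0×10^-14 / 1.7 × 10^-4 = 5.88 × 10^-11
Kb = x²/(0.028 − x) = 5.88 × 10^-11
Neglecting x in the denominator: x = √(5.88 × 10^-11 × 0.028) = 1.28 × 10^-6 M
Check: 0.0046% ionized — well under 5%, approximation valid.
pOH = −log(1.28 × 10^-6) = 5.89; pH = 14.00 − 5.89 = 8.11

pH = 8.11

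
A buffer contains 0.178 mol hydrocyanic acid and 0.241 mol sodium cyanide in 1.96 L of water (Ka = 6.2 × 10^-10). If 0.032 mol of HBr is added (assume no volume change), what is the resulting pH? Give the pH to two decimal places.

pH = 9.21

Added H+ converts CN- to HCN: HCN → 0.21 mol, CN- → 0.209 mol.
pKa = −log(6.2 × 10^-10) = 9.208
pH = pKa + log(n_CN-/n_HCN) = 9.208 + log(0.209/0.21) = 9.208 + (-0.002)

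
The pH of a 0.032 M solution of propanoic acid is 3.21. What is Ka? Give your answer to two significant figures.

[H+] = 10^(-3.21) = 6.17 × 10^-4 M
At equilibrium [HA] = 0.032 − 6.17 × 10^-4 = 3.14 × 10^-2 M
Ka = [H+][A-]/[HA] = (6.17 × 10^-4)² / 3.14 × 10^-2 = 1.2 × 10^-5

Ka = 1.2 × 10^-5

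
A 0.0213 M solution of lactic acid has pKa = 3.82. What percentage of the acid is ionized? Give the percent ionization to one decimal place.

CH3CH(OH)COOH ⇌ CH3CH(OH)COO- + H+; let x = [H+] at equilibrium.
Ka = 10^(−3.82) = 1.51 × 10^-4
Ka = x²/(C₀ − x); solving the quadratic gives x = 1.72 × 10^-3 M.
% ionization = x/C₀ × 100% = 1.72 × 10^-3/0.0213 × 100% = 8.1%

8.1%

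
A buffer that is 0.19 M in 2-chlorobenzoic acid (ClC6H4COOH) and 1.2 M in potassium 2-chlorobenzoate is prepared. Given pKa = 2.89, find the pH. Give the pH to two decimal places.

pH = 3.69

Henderson–Hasselbalch: pH = pKa + log([ClC6H4COO-]/[ClC6H4COOH]) = 2.89 + log(1.2/0.19)
pH = 2.89 + (+0.800) = 3.69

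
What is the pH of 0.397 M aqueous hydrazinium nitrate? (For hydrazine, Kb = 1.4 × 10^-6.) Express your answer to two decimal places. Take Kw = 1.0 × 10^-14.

N2H5+ is the conjugate acid of the weak base N2H4.
Ka = Kw/Kb = 1.0×10^-14 / 1.4 × 10^-6 = 7.14 × 10^-9
From the ICE table, Ka = [H+]²/(0.397 − [H+]) = 7.14 × 10^-9.
Assume [H+] ≪ 0.397: [H+] ≈ √(7.14 × 10^-9 × 0.397) = 5.32 × 10^-5 M
([H+]/C₀ = 0.013% < 5%, so the approximation holds.)
pH = −log(5.32 × 10^-5) = 4.27

pH = 4.27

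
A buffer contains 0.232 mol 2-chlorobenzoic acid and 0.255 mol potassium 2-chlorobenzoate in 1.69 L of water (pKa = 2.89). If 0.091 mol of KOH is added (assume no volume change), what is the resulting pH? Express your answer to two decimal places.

pH = 3.28

OH- converts ClC6H4COOH to ClC6H4COO-: ClC6H4COOH → 0.141 mol, ClC6H4COO- → 0.346 mol.
pH = pKa + log([A⁻]/[HA]) = 2.89 + log(0.346/0.141) = 2.89 +0.390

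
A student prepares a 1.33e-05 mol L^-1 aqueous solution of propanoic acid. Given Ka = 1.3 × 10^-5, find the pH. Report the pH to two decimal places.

CH3CH2COOH ⇌ CH3CH2COO- + H+
Let x = [H+] at equilibrium. Ka = x²/(1.33e-05 − x).
x is not negligible relative to C₀; solve x² + 1.3e-05·x − 1.73e-10 = 0.
x = [−1.3e-05 + √(1.3e-05² + 6.92e-10)]/2 = 8.17 × 10^-6 M
pH = −log[H+] = −log(8.17 × 10^-6) = 5.09

pH = 5.09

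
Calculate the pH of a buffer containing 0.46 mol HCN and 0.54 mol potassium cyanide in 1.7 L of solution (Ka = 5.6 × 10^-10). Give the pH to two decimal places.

pKa = −log(5.6 × 10^-10) = 9.252
Using pH = pKa + log([base]/[acid]) with [base]/[acid] = 0.54/0.46:
pH = 9.252 + (+0.070) = 9.32

pH = 9.32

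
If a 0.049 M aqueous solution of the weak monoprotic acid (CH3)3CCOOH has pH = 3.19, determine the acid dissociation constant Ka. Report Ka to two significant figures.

[H+] = 10^(-3.19) = 6.46 × 10^-4 M
At equilibrium [HA] = 0.049 − 6.46 × 10^-4 = 4.84 × 10^-2 M
Ka = [H+][A-]/[HA] = (6.46 × 10^-4)² / 4.84 × 10^-2 = 8.6 × 10^-6

Ka = 8.6 × 10^-6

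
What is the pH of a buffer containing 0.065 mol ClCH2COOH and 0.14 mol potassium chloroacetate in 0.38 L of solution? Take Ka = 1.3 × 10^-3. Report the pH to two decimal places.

pH = 3.22

pKa = −log(1.3 × 10^-3) = 2.886
Using pH = pKa + log([base]/[acid]) with [base]/[acid] = 0.14/0.065:
pH = 2.886 + (+0.333) = 3.22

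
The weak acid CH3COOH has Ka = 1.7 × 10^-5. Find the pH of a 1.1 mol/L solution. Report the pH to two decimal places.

pH = 2.36

CH3COOH ⇌ CH3COO- + H+
Ka = [H+]²/(1.1 − [H+]) = 1.7 × 10^-5
Since Ka ≪ C₀, [H+] ≈ √(Ka·C₀) = 4.32 × 10^-3 M.
pH = −log(4.32 × 10^-3) = 2.36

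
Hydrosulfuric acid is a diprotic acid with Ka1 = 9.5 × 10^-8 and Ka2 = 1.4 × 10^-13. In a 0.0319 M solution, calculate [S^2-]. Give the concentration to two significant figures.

1.4 × 10^-13 M

First ionization gives [H+] ≈ [HS-] = 5.50 × 10^-5 M.
Second step: Ka2 = [H+][S^2-]/[HS-] ≈ [S^2-] (since [H+] ≈ [HS-]).
So [S^2-] ≈ Ka2.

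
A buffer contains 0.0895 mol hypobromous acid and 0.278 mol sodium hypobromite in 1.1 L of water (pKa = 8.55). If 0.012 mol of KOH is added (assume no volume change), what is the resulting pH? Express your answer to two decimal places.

pH = 9.12

After neutralization: n(HOBr) = 0.0775 mol, n(OBr-) = 0.29 mol.
Henderson–Hasselbalch with mole ratio 0.29/0.0775: pH = 8.55 + (+0.573)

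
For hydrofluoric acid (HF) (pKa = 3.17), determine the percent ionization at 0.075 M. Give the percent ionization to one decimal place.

HF ⇌ F- + H+; let x = [H+] at equilibrium.
Ka = 10^(−3.17) = 6.76 × 10^-4
Solve x² + 0.000676x − 5.07e-05 = 0 → x = 6.79 × 10^-3 M
% ionization = x/C₀ × 100% = 6.79 × 10^-3/0.075 × 100% = 9.1%

9.1%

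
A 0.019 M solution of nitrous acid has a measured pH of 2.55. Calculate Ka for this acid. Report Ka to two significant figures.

[H+] = 10^(-2.55) = 2.82 × 10^-3 M
At equilibrium [HA] = 0.019 − 2.82 × 10^-3 = 1.62 × 10^-2 M
Ka = [H+][A-]/[HA] = (2.82 × 10^-3)² / 1.62 × 10^-2 = 4.9 × 10^-4

Ka = 4.9 × 10^-4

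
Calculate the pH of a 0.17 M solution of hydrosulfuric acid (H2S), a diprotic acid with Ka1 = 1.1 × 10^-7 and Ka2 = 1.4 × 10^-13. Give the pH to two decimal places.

pH = 3.86

Since Ka1 ≫ Ka2, the first ionization dominates [H+].
Ka1 = x²/(0.17 − x) = 1.1 × 10^-7
x ≈ √(1.1 × 10^-7 × 0.17) = 1.37 × 10^-4 M
pH = −log(1.37 × 10^-4) = 3.86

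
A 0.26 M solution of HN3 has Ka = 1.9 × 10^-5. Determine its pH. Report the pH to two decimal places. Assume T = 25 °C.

pH = 2.65

HN3 ⇌ N3- + H+
Let x = [H+] at equilibrium. Ka = x²/(0.26 − x).
Neglecting x in the denominator: x = √(1.9 × 10^-5 × 0.26) = 2.22 × 10^-3 M
Check: 0.85% ionized — well under 5%, approximation valid.
pH = −log(2.22 × 10^-3) = 2.65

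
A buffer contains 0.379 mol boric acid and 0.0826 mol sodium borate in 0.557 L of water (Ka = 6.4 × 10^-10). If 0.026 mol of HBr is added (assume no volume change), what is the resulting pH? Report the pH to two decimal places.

pH = 8.34

After neutralization: n(B(OH)3) = 0.405 mol, n(B(OH)4-) = 0.0566 mol.
pKa = −log(6.4 × 10^-10) = 9.194
Henderson–Hasselbalch with mole ratio 0.0566/0.405: pH = 9.194 + (-0.855)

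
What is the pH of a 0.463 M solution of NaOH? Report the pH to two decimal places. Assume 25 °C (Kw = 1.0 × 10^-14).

NaOH is a strong base; [OH-] = 0.463 M.
pOH = -log(0.463) = 0.33
pH = 14.00 - 0.33 = 13.67

pH = 13.67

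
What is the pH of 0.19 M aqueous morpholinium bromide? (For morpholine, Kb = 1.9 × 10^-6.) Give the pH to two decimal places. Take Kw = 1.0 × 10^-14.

C4H8ONH2+ is the conjugate acid of the weak base C4H8ONH.
Ka = Kw/Kb = 1.0×10^-14 / 1.9 × 10^-6 = 5.26 × 10^-9
Let x = [H+] at equilibrium. Ka = x²/(0.19 − x).
Since Ka ≪ C₀, x ≈ √(Ka·C₀) = 3.16 × 10^-5 M.
(x/C₀ = 0.017% < 5%, so the approximation holds.)
pH = −log(3.16 × 10^-5) = 4.50

pH = 4.50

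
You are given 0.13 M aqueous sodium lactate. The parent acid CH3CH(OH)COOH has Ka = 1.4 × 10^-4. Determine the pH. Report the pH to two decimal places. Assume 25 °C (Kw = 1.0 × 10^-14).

pH = 8.48

CH3CH(OH)COO- is the conjugate base of the weak acid CH3CH(OH)COOH.
Kb = Kw/Ka = 1.0×10^-14 / 1.4 × 10^-4 = 7.14 × 10^-11
Let x = [OH-] at equilibrium. Kb = x²/(0.13 − x).
Assume x ≪ 0.13: x ≈ √(7.14 × 10^-11 × 0.13) = 3.05 × 10^-6 M
(x/C₀ = 0.0023% < 5%, so the approximation holds.)
pOH = 5.52, so pH = 14.00 − pOH = 8.48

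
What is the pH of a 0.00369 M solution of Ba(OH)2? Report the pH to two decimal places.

Ba(OH)2 is a strong base (each formula unit releases 2 OH-); [OH-] = 0.00738 M.
pOH = -log(0.00738) = 2.13
pH = 14.00 - 2.13 = 11.87

pH = 11.87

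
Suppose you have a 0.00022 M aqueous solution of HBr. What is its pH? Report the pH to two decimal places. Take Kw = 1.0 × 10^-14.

pH = 3.66

HBr is a strong acid and dissociates completely, so [H+] = 0.00022 M.
pH = -log(0.00022) = 3.66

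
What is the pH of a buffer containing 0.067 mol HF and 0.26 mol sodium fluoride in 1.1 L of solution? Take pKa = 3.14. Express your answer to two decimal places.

pH = 3.73

Henderson–Hasselbalch: pH = pKa + log([F-]/[HF]) = 3.14 + log(0.26/0.067)
pH = 3.14 + (+0.589) = 3.73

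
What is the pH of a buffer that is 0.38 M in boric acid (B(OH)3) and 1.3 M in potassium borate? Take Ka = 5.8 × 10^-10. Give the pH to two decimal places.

pH = 9.77

pKa = −log(5.8 × 10^-10) = 9.237
pH = pKa + log([A⁻]/[HA]) = 9.237 + log(1.3/0.38)
pH = 9.237 + (+0.534) = 9.77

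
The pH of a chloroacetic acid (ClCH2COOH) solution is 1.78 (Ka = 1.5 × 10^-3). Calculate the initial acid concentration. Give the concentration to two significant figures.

[H+] = 10^(-1.78) = 1.66 × 10^-2 M = x
Ka = x²/(C₀ − x) ⇒ C₀ = x + x²/Ka
C₀ = 1.66 × 10^-2 + (1.66 × 10^-2)²/(1.5 × 10^-3) = 2.00 × 10^-1 M

C₀ = 2.0 × 10^-1 M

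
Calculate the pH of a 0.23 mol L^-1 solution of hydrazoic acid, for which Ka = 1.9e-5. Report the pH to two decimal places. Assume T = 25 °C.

HN3 ⇌ N3- + H+
From the ICE table, Ka = x²/(0.23 − x) = 1.9 × 10^-5.
Since Ka ≪ C₀, x ≈ √(Ka·C₀) = 2.09 × 10^-3 M.
(x/C₀ = 0.91% < 5%, so the approximation holds.)
pH = −log[H+] = −log(2.09 × 10^-3) = 2.68

pH = 2.68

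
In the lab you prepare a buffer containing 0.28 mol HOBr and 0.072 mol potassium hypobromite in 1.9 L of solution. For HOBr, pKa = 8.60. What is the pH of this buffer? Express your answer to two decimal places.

Henderson–Hasselbalch: pH = pKa + log([OBr-]/[HOBr]) = 8.60 + log(0.072/0.28)
pH = 8.60 + (-0.590) = 8.01

pH = 8.01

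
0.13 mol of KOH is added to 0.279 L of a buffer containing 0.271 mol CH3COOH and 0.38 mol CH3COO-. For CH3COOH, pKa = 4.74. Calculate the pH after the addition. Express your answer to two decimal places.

pH = 5.30

After neutralization: n(CH3COOH) = 0.141 mol, n(CH3COO-) = 0.51 mol.
pH = pKa + log([A⁻]/[HA]) = 4.74 + log(0.51/0.141) = 4.74 +0.558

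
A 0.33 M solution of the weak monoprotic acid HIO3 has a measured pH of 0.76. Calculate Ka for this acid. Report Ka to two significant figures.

[H+] = 10^(-0.76) = 1.74 × 10^-1 M
At equilibrium [HA] = 0.33 − 1.74 × 10^-1 = 1.56 × 10^-1 M
Ka = [H+][A-]/[HA] = (1.74 × 10^-1)² / 1.56 × 10^-1 = 1.9 × 10^-1

Ka = 1.9 × 10^-1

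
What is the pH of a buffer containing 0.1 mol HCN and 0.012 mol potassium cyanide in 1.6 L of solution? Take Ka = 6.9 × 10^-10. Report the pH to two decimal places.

pH = 8.24

pKa = −log(6.9 × 10^-10) = 9.161
pH = pKa + log([A⁻]/[HA]) = 9.161 + log(0.012/0.1)
pH = 9.161 + (-0.921) = 8.24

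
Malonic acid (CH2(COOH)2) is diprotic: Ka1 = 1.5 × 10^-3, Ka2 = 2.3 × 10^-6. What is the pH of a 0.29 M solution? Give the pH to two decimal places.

Since Ka1 ≫ Ka2, the first ionization dominates [H+].
Ka1 = x²/(0.29 − x) = 1.5 × 10^-3
Solving the quadratic: x = (−Ka1 + √(Ka1² + 4·Ka1·C₀))/2 = 2.01 × 10^-2 M
pH = −log(2.01 × 10^-2) = 1.70

pH = 1.70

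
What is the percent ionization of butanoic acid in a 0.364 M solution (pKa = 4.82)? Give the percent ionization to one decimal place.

0.6%

CH3(CH2)2COOH ⇌ CH3(CH2)2COO- + H+; let x = [H+] at equilibrium.
Ka = 10^(−4.82) = 1.51 × 10^-5
x ≈ √(Ka·C₀) = √(1.51 × 10^-5 × 0.364) = 2.34 × 10^-3 M
% ionization = x/C₀ × 100% = 2.34 × 10^-3/0.364 × 100% = 0.6%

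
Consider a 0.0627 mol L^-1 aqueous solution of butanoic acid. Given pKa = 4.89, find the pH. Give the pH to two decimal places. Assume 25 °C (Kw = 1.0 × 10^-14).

pH = 3.05

CH3(CH2)2COOH ⇌ CH3(CH2)2COO- + H+
Ka = 10^(−4.89) = 1.29 × 10^-5
From the ICE table, Ka = [H+]²/(0.0627 − [H+]) = 1.29 × 10^-5.
Assume [H+] ≪ 0.0627: [H+] ≈ √(1.29 × 10^-5 × 0.0627) = 8.99 × 10^-4 M
Check: 1.4% ionized — well under 5%, approximation valid.
pH = −log[H+] = −log(8.99 × 10^-4) = 3.05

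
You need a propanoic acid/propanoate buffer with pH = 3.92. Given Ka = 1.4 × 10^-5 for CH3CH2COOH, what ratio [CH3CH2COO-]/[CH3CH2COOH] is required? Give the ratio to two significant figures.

ratio = 0.12

pKa = -log(1.4 × 10^-5) = 4.854
pH = pKa + log(r) ⇒ log(r) = 3.92 − 4.854 = -0.934
r = [CH3CH2COO-]/[CH3CH2COOH] = 10^(-0.934) = 0.116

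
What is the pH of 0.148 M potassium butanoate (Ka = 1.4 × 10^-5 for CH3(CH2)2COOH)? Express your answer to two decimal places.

pH = 9.01

CH3(CH2)2COO- is the conjugate base of the weak acid CH3(CH2)2COOH.
Kb = Kw/Ka = 1.0×10^-14 / 1.4 × 10^-5 = 7.14 × 10^-10
From the ICE table, Kb = [OH-]²/(0.148 − [OH-]) = 7.14 × 10^-10.
Assume [OH-] ≪ 0.148: [OH-] ≈ √(7.14 × 10^-10 × 0.148) = 1.03 × 10^-5 M
Check: 0.0069% ionized — well under 5%, approximation valid.
pOH = −log(1.03 × 10^-5) = 4.99; pH = 14.00 − 4.99 = 9.01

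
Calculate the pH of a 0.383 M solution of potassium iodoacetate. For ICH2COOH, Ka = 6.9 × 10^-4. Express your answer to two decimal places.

ICH2COO- is the conjugate base of the weak acid ICH2COOH.
Kb = Kw/Ka = 1.0×10^-14 / 6.9 × 10^-4 = 1.45 × 10^-11
From the ICE table, Kb = x²/(0.383 − x) = 1.45 × 10^-11.
Since Kb ≪ C₀, x ≈ √(Kb·C₀) = 2.36 × 10^-6 M.
Check: 0.00062% ionized — well under 5%, approximation valid.
pOH = 5.63, so pH = 14.00 − pOH = 8.37

pH = 8.37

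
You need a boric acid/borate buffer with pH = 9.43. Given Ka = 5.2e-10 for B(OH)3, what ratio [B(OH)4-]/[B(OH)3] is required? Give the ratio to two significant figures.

pKa = -log(5.2 × 10^-10) = 9.284
pH = pKa + log(r) ⇒ log(r) = 9.43 − 9.284 = +0.146
r = [B(OH)4-]/[B(OH)3] = 10^(+0.146) = 1.4

ratio = 1.4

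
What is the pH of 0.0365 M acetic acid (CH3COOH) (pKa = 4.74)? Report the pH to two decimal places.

pH = 3.09

CH3COOH ⇌ CH3COO- + H+
Ka = 10^(−4.74) = 1.82 × 10^-5
From the ICE table, Ka = [H+]²/(0.0365 − [H+]) = 1.82 × 10^-5.
Assume [H+] ≪ 0.0365: [H+] ≈ √(1.82 × 10^-5 × 0.0365) = 8.15 × 10^-4 M
Check: 2.2% ionized — well under 5%, approximation valid.
pH = −log[H+] = −log(8.15 × 10^-4) = 3.09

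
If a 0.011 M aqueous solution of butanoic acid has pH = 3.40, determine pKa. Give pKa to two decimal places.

pKa = 4.83

[H+] = 10^(-3.40) = 3.98 × 10^-4 M
At equilibrium [HA] = 0.011 − 3.98 × 10^-4 = 1.06 × 10^-2 M
Ka = [H+][A-]/[HA] = (3.98 × 10^-4)² / 1.06 × 10^-2 = 1.49 × 10^-5
pKa = -log(1.49 × 10^-5) = 4.83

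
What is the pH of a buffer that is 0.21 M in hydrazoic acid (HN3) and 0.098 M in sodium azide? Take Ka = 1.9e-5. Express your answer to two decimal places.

pH = 4.39

pKa = −log(1.9 × 10^-5) = 4.721
pH = pKa + log([A⁻]/[HA]) = 4.721 + log(0.098/0.21)
pH = 4.721 + (-0.331) = 4.39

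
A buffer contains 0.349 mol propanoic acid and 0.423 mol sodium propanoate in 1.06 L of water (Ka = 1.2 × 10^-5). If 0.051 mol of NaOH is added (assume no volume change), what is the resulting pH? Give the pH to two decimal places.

After neutralization: n(CH3CH2COOH) = 0.298 mol, n(CH3CH2COO-) = 0.474 mol.
pKa = −log(1.2 × 10^-5) = 4.921
pH = pKa + log([A⁻]/[HA]) = 4.921 + log(0.474/0.298) = 4.921 +0.202

pH = 5.12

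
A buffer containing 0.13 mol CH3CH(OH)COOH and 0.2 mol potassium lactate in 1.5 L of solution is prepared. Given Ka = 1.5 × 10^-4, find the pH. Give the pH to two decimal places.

pH = 4.01

pKa = −log(1.5 × 10^-4) = 3.824
Henderson–Hasselbalch: pH = pKa + log([CH3CH(OH)COO-]/[CH3CH(OH)COOH]) = 3.824 + log(0.2/0.13)
pH = 3.824 + (+0.187) = 4.01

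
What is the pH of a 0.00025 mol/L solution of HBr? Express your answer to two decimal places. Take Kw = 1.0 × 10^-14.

pH = 3.60

HBr is a strong acid and dissociates completely, so [H+] = 0.00025 M.
pH = -log(0.00025) = 3.60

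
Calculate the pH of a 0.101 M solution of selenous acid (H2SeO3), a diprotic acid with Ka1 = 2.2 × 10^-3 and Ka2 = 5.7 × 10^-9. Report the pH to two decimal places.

Ka1 ≫ Ka2, so treat the first dissociation as the only significant source of H+.
Ka1 = x²/(0.101 − x) = 2.2 × 10^-3
Solving the quadratic: x = (−Ka1 + √(Ka1² + 4·Ka1·C₀))/2 = 1.38 × 10^-2 M
pH = −log(1.38 × 10^-2) = 1.86

pH = 1.86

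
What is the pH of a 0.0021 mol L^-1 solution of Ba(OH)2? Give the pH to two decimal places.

pH = 11.62

Ba(OH)2 is a strong base (each formula unit releases 2 OH-); [OH-] = 0.0042 M.
pOH = -log(0.0042) = 2.38
pH = 14.00 - 2.38 = 11.62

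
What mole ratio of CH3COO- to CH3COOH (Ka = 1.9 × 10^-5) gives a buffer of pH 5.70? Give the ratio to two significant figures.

ratio = 9.5

pKa = -log(1.9 × 10^-5) = 4.721
pH = pKa + log(r) ⇒ log(r) = 5.70 − 4.721 = +0.979
r = [CH3COO-]/[CH3COOH] = 10^(+0.979) = 9.53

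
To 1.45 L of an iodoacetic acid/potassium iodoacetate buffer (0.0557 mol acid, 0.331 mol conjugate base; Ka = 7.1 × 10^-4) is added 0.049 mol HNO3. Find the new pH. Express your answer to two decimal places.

After neutralization: n(ICH2COOH) = 0.105 mol, n(ICH2COO-) = 0.282 mol.
pKa = −log(7.1 × 10^-4) = 3.149
Henderson–Hasselbalch with mole ratio 0.282/0.105: pH = 3.149 + (+0.429)

pH = 3.58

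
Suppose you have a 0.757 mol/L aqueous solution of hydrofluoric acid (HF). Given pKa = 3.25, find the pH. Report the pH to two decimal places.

HF ⇌ F- + H+
Ka = 10^(−3.25) = 5.62 × 10^-4
Ka = x²/(0.757 − x) = 5.62 × 10^-4
Since Ka ≪ C₀, x ≈ √(Ka·C₀) = 2.06 × 10^-2 M.
pH = −log(2.06 × 10^-2) = 1.69

pH = 1.69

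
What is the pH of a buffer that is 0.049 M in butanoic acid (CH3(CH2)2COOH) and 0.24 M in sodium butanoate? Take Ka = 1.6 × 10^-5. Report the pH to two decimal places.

pH = 5.49

pKa = −log(1.6 × 10^-5) = 4.796
Using pH = pKa + log([base]/[acid]) with [base]/[acid] = 0.24/0.049:
pH = 4.796 + (+0.690) = 5.49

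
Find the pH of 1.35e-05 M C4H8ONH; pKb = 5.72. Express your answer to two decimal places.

pH = 8.62

C4H8ONH + H2O ⇌ C4H8ONH2+ + OH-
Kb = 10^(−5.72) = 1.91 × 10^-6
Let x = [OH-] at equilibrium. Kb = x²/(1.35e-05 − x).
Here C₀/Kb ≈ 7.07, so the small-x approximation fails. Use the quadratic:
x = [−1.91e-06 + √(1.91e-06² + 1.03e-10)]/2 = 4.21 × 10^-6 M
pOH = −log(4.21 × 10^-6) = 5.38; pH = 14.00 − 5.38 = 8.62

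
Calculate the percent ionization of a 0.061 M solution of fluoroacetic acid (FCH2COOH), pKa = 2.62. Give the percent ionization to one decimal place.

FCH2COOH ⇌ FCH2COO- + H+; let x = [H+] at equilibrium.
Ka = 10^(−2.62) = 2.40 × 10^-3
Ka = x²/(C₀ − x); solving the quadratic gives x = 1.10 × 10^-2 M.
Fraction ionized = 1.10 × 10^-2 / 0.061 = 0.1803 → 18.0%

18.0%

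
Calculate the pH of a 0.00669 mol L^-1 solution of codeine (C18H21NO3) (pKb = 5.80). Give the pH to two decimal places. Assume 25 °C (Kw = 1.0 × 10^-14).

C18H21NO3 + H2O ⇌ C18H22NO3+ + OH-
Kb = 10^(−5.80) = 1.58 × 10^-6
From the ICE table, Kb = x²/(0.00669 − x) = 1.58 × 10^-6.
Assume x ≪ 0.00669: x ≈ √(1.58 × 10^-6 × 0.00669) = 1.03 × 10^-4 M
(x/C₀ = 1.5% < 5%, so the approximation holds.)
pOH = 3.99, so pH = 14.00 − pOH = 10.01

pH = 10.01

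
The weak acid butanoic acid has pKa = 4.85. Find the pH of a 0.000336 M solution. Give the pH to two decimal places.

pH = 4.21

CH3(CH2)2COOH ⇌ CH3(CH2)2COO- + H+
Ka = 10^(−4.85) = 1.41 × 10^-5
From the ICE table, Ka = [H+]²/(0.000336 − [H+]) = 1.41 × 10^-5.
The 5% rule fails; solving [H+]² + Ka·[H+] − Ka·C₀ = 0 exactly:
[H+] = [−1.41e-05 + √(1.41e-05² + 1.9e-08)]/2 = 6.21 × 10^-5 M
pH = −log(6.21 × 10^-5) = 4.21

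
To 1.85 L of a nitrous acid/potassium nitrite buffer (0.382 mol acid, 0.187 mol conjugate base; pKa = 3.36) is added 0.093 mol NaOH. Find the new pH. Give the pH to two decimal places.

pH = 3.35

OH- converts HNO2 to NO2-: HNO2 → 0.289 mol, NO2- → 0.28 mol.
pH = pKa + log([A⁻]/[HA]) = 3.36 + log(0.28/0.289) = 3.36 -0.014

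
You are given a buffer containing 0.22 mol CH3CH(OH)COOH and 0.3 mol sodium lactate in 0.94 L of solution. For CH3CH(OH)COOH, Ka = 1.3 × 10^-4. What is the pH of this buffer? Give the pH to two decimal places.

pKa = −log(1.3 × 10^-4) = 3.886
pH = pKa + log([A⁻]/[HA]) = 3.886 + log(0.3/0.22)
pH = 3.886 + (+0.135) = 4.02

pH = 4.02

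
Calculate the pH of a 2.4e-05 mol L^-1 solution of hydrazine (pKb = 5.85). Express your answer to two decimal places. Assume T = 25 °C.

N2H4 + H2O ⇌ N2H5+ + OH-
Kb = 10^(−5.85) = 1.41 × 10^-6
From the ICE table, Kb = [OH-]²/(2.4e-05 − [OH-]) = 1.41 × 10^-6.
[OH-] is not negligible relative to C₀; solve [OH-]² + 1.41e-06·[OH-] − 3.38e-11 = 0.
[OH-] = (−Kb + √(Kb² + 4·Kb·C₀))/2 = 5.15 × 10^-6 M
pOH = −log(5.15 × 10^-6) = 5.29; pH = 14.00 − 5.29 = 8.71

pH = 8.71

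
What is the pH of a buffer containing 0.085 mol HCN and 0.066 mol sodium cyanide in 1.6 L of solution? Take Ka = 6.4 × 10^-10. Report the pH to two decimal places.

pH = 9.08

pKa = −log(6.4 × 10^-10) = 9.194
Using pH = pKa + log([base]/[acid]) with [base]/[acid] = 0.066/0.085:
pH = 9.194 + (-0.110) = 9.08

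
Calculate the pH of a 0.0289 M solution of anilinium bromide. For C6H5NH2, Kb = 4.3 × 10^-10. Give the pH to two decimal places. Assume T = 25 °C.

pH = 3.09

C6H5NH3+ is the conjugate acid of the weak base C6H5NH2.
Ka = Kw/Kb = 1.0×10^-14 / 4.3 × 10^-10 = 2.33 × 10^-5
Ka = [H+]²/(0.0289 − [H+]) = 2.33 × 10^-5
Assume [H+] ≪ 0.0289: [H+] ≈ √(2.33 × 10^-5 × 0.0289) = 8.21 × 10^-4 M
pH = −log(8.21 × 10^-4) = 3.09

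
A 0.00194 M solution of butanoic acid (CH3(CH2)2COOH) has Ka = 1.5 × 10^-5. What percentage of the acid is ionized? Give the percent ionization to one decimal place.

8.4%

CH3(CH2)2COOH ⇌ CH3(CH2)2COO- + H+; let x = [H+] at equilibrium.
Solve x² + 1.5e-05x − 2.91e-08 = 0 → x = 1.63 × 10^-4 M
% ionization = x/C₀ × 100% = 1.63 × 10^-4/0.00194 × 100% = 8.4%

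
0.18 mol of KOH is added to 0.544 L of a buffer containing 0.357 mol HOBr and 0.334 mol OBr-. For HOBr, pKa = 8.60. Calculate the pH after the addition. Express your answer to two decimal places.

OH- converts HOBr to OBr-: HOBr → 0.177 mol, OBr- → 0.514 mol.
pH = pKa + log(n_OBr-/n_HOBr) = 8.60 + log(0.514/0.177) = 8.60 + (+0.463)

pH = 9.06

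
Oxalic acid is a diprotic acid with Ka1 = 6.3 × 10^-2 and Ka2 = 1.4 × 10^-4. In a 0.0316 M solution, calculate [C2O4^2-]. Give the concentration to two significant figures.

1.4 × 10^-4 M

First ionization gives [H+] ≈ [HC2O4-] = 2.31 × 10^-2 M.
Second step: Ka2 = [H+][C2O4^2-]/[HC2O4-] ≈ [C2O4^2-] (since [H+] ≈ [HC2O4-]).
So [C2O4^2-] ≈ Ka2.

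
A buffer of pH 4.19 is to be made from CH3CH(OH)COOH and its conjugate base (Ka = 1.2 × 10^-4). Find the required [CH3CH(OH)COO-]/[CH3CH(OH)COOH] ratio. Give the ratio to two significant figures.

pKa = -log(1.2 × 10^-4) = 3.921
pH = pKa + log(r) ⇒ log(r) = 4.19 − 3.921 = +0.269
r = [CH3CH(OH)COO-]/[CH3CH(OH)COOH] = 10^(+0.269) = 1.86

ratio = 1.9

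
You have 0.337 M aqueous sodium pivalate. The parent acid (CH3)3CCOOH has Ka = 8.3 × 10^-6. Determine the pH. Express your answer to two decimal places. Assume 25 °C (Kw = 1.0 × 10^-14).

(CH3)3CCOO- is the conjugate base of the weak acid (CH3)3CCOOH.
Kb = Kw/Ka = 1.0×10^-14 / 8.3 × 10^-6 = 1.20 × 10^-9
Kb = [OH-]²/(0.337 − [OH-]) = 1.20 × 10^-9
Neglecting [OH-] in the denominator: [OH-] = √(1.20 × 10^-9 × 0.337) = 2.01 × 10^-5 M
Check: 0.006% ionized — well under 5%, approximation valid.
pOH = −log(2.01 × 10^-5) = 4.70; pH = 14.00 − 4.70 = 9.30

pH = 9.30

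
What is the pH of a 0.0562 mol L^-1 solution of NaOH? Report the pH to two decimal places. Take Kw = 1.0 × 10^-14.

NaOH is a strong base; [OH-] = 0.0562 M.
pOH = -log(0.0562) = 1.25
pH = 14.00 - 1.25 = 12.75

pH = 12.75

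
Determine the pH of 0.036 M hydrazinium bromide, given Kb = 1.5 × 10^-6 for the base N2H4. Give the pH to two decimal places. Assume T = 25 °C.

pH = 4.81

N2H5+ is the conjugate acid of the weak base N2H4.
Ka = Kw/Kb = 1.0×10^-14 / 1.5 × 10^-6 = 6.67 × 10^-9
From the ICE table, Ka = x²/(0.036 − x) = 6.67 × 10^-9.
Since Ka ≪ C₀, x ≈ √(Ka·C₀) = 1.55 × 10^-5 M.
Check: 0.043% ionized — well under 5%, approximation valid.
pH = −log[H+] = −log(1.55 × 10^-5) = 4.81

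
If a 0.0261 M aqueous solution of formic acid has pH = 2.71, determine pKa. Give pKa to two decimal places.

pKa = 3.80

[H+] = 10^(-2.71) = 1.95 × 10^-3 M
At equilibrium [HA] = 0.0261 − 1.95 × 10^-3 = 2.42 × 10^-2 M
Ka = [H+][A-]/[HA] = (1.95 × 10^-3)² / 2.42 × 10^-2 = 1.57 × 10^-4
pKa = -log(1.57 × 10^-4) = 3.80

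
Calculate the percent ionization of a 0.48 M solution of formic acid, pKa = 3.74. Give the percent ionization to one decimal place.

1.9%

HCOOH ⇌ HCOO- + H+; let x = [H+] at equilibrium.
Ka = 10^(−3.74) = 1.82 × 10^-4
x ≈ √(Ka·C₀) = √(1.82 × 10^-4 × 0.48) = 9.35 × 10^-3 M
% ionization = x/C₀ × 100% = 9.35 × 10^-3/0.48 × 100% = 1.9%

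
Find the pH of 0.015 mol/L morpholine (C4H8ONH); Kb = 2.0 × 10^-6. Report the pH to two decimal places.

pH = 10.24

C4H8ONH + H2O ⇌ C4H8ONH2+ + OH-
Kb = x²/(0.015 − x) = 2.0 × 10^-6
Assume x ≪ 0.015: x ≈ √(2.0 × 10^-6 × 0.015) = 1.73 × 10^-4 M
(x/C₀ = 1.2% < 5%, so the approximation holds.)
pOH = 3.76, so pH = 14.00 − pOH = 10.24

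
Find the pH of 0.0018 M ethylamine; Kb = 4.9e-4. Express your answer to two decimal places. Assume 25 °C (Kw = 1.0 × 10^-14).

C2H5NH2 + H2O ⇌ C2H5NH3+ + OH-
Kb = [OH-]²/(0.0018 − [OH-]) = 4.9 × 10^-4
Here C₀/Kb ≈ 3.67, so the small-[OH-] approximation fails. Use the quadratic:
[OH-] = [−0.00049 + √(0.00049² + 3.53e-06)]/2 = 7.26 × 10^-4 M
pOH = −log(7.26 × 10^-4) = 3.14; pH = 14.00 − 3.14 = 10.86

pH = 10.86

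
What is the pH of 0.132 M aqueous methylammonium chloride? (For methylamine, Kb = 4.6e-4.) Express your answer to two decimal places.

pH = 5.77

CH3NH3+ is the conjugate acid of the weak base CH3NH2.
Ka = Kw/Kb = 1.0×10^-14 / 4.6 × 10^-4 = 2.17 × 10^-11
From the ICE table, Ka = x²/(0.132 − x) = 2.17 × 10^-11.
Neglecting x in the denominator: x = √(2.17 × 10^-11 × 0.132) = 1.69 × 10^-6 M
pH = −log[H+] = −log(1.69 × 10^-6) = 5.77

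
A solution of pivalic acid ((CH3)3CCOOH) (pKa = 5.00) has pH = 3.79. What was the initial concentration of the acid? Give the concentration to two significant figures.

[H+] = 10^(-3.79) = 1.62 × 10^-4 M = x
Ka = 10^(−5.00) = 1.00 × 10^-5
Ka = x²/(C₀ − x) ⇒ C₀ = x + x²/Ka
C₀ = 1.62 × 10^-4 + (1.62 × 10^-4)²/(1.00 × 10^-5) = 2.79 × 10^-3 M

C₀ = 2.8 × 10^-3 M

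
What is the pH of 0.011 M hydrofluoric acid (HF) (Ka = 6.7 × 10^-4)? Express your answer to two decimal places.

pH = 2.62

HF ⇌ F- + H+
Ka = [H+]²/(0.011 − [H+]) = 6.7 × 10^-4
Here C₀/Ka ≈ 16.4, so the small-[H+] approximation fails. Use the quadratic:
[H+] = [−0.00067 + √(0.00067² + 2.95e-05)]/2 = 2.40 × 10^-3 M
pH = −log(2.40 × 10^-3) = 2.62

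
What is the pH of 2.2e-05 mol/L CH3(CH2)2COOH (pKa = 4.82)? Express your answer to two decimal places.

pH = 4.91

CH3(CH2)2COOH ⇌ CH3(CH2)2COO- + H+
Ka = 10^(−4.82) = 1.51 × 10^-5
Ka = [H+]²/(2.2e-05 − [H+]) = 1.51 × 10^-5
Here C₀/Ka ≈ 1.46, so the small-[H+] approximation fails. Use the quadratic:
[H+] = [−1.51e-05 + √(1.51e-05² + 1.33e-09)]/2 = 1.22 × 10^-5 M
pH = −log[H+] = −log(1.22 × 10^-5) = 4.91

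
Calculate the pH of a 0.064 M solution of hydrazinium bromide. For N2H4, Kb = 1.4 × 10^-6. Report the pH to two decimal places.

N2H5+ is the conjugate acid of the weak base N2H4.
Ka = Kw/Kb = 1.0×10^-14 / 1.4 × 10^-6 = 7.14 × 10^-9
From the ICE table, Ka = [H+]²/(0.064 − [H+]) = 7.14 × 10^-9.
Since Ka ≪ C₀, [H+] ≈ √(Ka·C₀) = 2.14 × 10^-5 M.
Check: 0.033% ionized — well under 5%, approximation valid.
pH = −log(2.14 × 10^-5) = 4.67

pH = 4.67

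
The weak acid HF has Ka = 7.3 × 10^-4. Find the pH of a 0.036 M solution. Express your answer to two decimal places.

HF ⇌ F- + H+
From the ICE table, Ka = x²/(0.036 − x) = 7.3 × 10^-4.
Here C₀/Ka ≈ 49.3, so the small-x approximation fails. Use the quadratic:
x = (−Ka + √(Ka² + 4·Ka·C₀))/2 = 4.77 × 10^-3 M
pH = −log[H+] = −log(4.77 × 10^-3) = 2.32

pH = 2.32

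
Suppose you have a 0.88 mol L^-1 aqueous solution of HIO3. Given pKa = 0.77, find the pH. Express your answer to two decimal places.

HIO3 ⇌ IO3- + H+
Ka = 10^(−0.77) = 1.70 × 10^-1
Ka = [H+]²/(0.88 − [H+]) = 1.70 × 10^-1
[H+] is not negligible relative to C₀; solve [H+]² + 0.17·[H+] − 0.15 = 0.
[H+] = [−0.17 + √(0.17² + 0.598)]/2 = 3.11 × 10^-1 M
pH = −log[H+] = −log(3.11 × 10^-1) = 0.51

pH = 0.51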